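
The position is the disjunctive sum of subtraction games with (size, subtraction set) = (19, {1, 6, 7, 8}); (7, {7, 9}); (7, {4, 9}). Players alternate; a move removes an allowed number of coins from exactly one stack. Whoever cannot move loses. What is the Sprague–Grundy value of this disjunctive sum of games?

2

Stack A, S = {1, 6, 7, 8}:
G(0) = 0
G(1) = mex{0} = 1
G(2) = mex{1} = 0
G(3) = mex{0} = 1
G(4) = mex{1} = 0
G(5) = mex{0} = 1
G(6) = mex{1,0} = 2
G(7) = mex{2,1,0} = 3
G(8) = mex{3,0,1,0} = 2
G(9) = mex{2,1,0,1} = 3
G(10) = mex{3,0,1,0} = 2
G(11) = mex{2,1,0,1} = 3
G(12) = mex{3,2,1,0} = 4
G(13) = mex{4,3,2,1} = 0
G(14) = mex{0,2,3,2} = 1
G(15) = mex{1,3,2,3} = 0
G(16) = mex{0,2,3,2} = 1
G(17) = mex{1,3,2,3} = 0
G(18) = mex{0,4,3,2} = 1
G(19) = mex{1,0,4,3} = 2
G_A(19) = 2.
Stack B, S = {7, 9}:
G(0) = 0
G(1) = mex{} = 0
G(2) = mex{} = 0
G(3) = mex{} = 0
G(4) = mex{} = 0
G(5) = mex{} = 0
G(6) = mex{} = 0
G(7) = mex{0} = 1
G_B(7) = 1.
Stack C, S = {4, 9}:
G(0) = 0
G(1) = mex{} = 0
G(2) = mex{} = 0
G(3) = mex{} = 0
G(4) = mex{0} = 1
G(5) = mex{0} = 1
G(6) = mex{0} = 1
G(7) = mex{0} = 1
G_C(7) = 1.
Combined Grundy value = 2 ⊕ 1 ⊕ 1 = 2.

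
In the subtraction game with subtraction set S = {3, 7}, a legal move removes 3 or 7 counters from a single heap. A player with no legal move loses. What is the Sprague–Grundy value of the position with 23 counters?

n :  0  1  2  3  4  5  6  7  8  9 10 11 12 13 14 15 16 17 18 19 20 21 22 23
G :  0  0  0  1  1  1  0  2  2  1  0  0  0  1  1  1  0  2  2  1  0  0  0  1

1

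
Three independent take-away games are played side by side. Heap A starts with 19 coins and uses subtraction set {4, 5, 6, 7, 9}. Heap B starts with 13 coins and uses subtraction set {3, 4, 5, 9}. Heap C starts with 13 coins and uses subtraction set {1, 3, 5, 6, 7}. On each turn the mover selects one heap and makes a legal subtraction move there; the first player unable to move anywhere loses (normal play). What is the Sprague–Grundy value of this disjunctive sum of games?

Heap A, S = {4, 5, 6, 7, 9}:
n :  0  1  2  3  4  5  6  7  8  9 10 11 12 13 14 15 16 17 18 19
G :  0  0  0  0  1  1  1  1  2  2  2  2  3  0  0  0  0  1  1  1
G_A(19) = 1.
Heap B, S = {3, 4, 5, 9}:
G(0) = 0
G(1) = mex{} = 0
G(2) = mex{} = 0
G(3) = mex{0} = 1
G(4) = mex{0,0} = 1
G(5) = mex{0,0,0} = 1
G(6) = mex{1,0,0} = 2
G(7) = mex{1,1,0} = 2
G(8) = mex{1,1,1} = 0
G(9) = mex{2,1,1,0} = 3
G(10) = mex{2,2,1,0} = 3
G(11) = mex{0,2,2,0} = 1
G(12) = mex{3,0,2,1} = 4
G(13) = mex{3,3,0,1} = 2
G_B(13) = 2.
Heap C, S = {1, 3, 5, 6, 7}:
n :  0  1  2  3  4  5  6  7  8  9 10 11 12 13
G :  0  1  0  1  0  1  2  3  2  3  2  3  0  1
G_C(13) = 1.
Combined Grundy value = 1 ⊕ 2 ⊕ 1 = 2.

2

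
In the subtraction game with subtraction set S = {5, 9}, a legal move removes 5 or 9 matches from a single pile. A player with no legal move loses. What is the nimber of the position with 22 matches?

G(0) = 0
G(1) = mex{} = 0
G(2) = mex{} = 0
G(3) = mex{} = 0
G(4) = mex{} = 0
G(5) = mex{0} = 1
G(6) = mex{0} = 1
G(7) = mex{0} = 1
G(8) = mex{0} = 1
G(9) = mex{0,0} = 1
G(10) = mex{1,0} = 2
G(11) = mex{1,0} = 2
G(12) = mex{1,0} = 2
G(13) = mex{1,0} = 2
G(14) = mex{1,1} = 0
G(15) = mex{2,1} = 0
G(16) = mex{2,1} = 0
G(17) = mex{2,1} = 0
G(18) = mex{2,1} = 0
G(19) = mex{0,2} = 1
G(20) = mex{0,2} = 1
G(21) = mex{0,2} = 1
G(22) = mex{0,2} = 1

1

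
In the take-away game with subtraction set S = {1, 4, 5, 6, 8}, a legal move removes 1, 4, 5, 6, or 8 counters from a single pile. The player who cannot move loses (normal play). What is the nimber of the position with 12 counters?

G(0) = 0
G(1) = mex{0} = 1
G(2) = mex{1} = 0
G(3) = mex{0} = 1
G(4) = mex{1,0} = 2
G(5) = mex{2,1,0} = 3
G(6) = mex{3,0,1,0} = 2
G(7) = mex{2,1,0,1} = 3
G(8) = mex{3,2,1,0,0} = 4
G(9) = mex{4,3,2,1,1} = 0
G(10) = mex{0,2,3,2,0} = 1
G(11) = mex{1,3,2,3,1} = 0
G(12) = mex{0,4,3,2,2} = 1

1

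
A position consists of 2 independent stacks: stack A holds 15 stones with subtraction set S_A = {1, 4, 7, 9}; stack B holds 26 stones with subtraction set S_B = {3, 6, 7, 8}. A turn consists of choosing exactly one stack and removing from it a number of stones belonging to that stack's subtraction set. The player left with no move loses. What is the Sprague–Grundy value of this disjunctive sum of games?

Stack A, S = {1, 4, 7, 9}:
n :  0  1  2  3  4  5  6  7  8  9 10 11 12 13 14 15
G :  0  1  0  1  2  0  1  2  0  1  0  1  2  0  1  2
G_A(15) = 2.
Stack B, S = {3, 6, 7, 8}:
G(0) = 0
G(1) = mex{} = 0
G(2) = mex{} = 0
G(3) = mex{0} = 1
G(4) = mex{0} = 1
G(5) = mex{0} = 1
G(6) = mex{1,0} = 2
G(7) = mex{1,0,0} = 2
G(8) = mex{1,0,0,0} = 2
G(9) = mex{2,1,0,0} = 3
G(10) = mex{2,1,1,0} = 3
G(11) = mex{2,1,1,1} = 0
G(12) = mex{3,2,1,1} = 0
G(13) = mex{3,2,2,1} = 0
G(14) = mex{0,2,2,2} = 1
G(15) = mex{0,3,2,2} = 1
G(16) = mex{0,3,3,2} = 1
G(17) = mex{1,0,3,3} = 2
G(18) = mex{1,0,0,3} = 2
G(19) = mex{1,0,0,0} = 2
G(20) = mex{2,1,0,0} = 3
G(21) = mex{2,1,1,0} = 3
G(22) = mex{2,1,1,1} = 0
G(23) = mex{3,2,1,1} = 0
G(24) = mex{3,2,2,1} = 0
G(25) = mex{0,2,2,2} = 1
G(26) = mex{0,3,2,2} = 1
G_B(26) = 1.
Combined Grundy value = 2 ⊕ 1 = 3.

3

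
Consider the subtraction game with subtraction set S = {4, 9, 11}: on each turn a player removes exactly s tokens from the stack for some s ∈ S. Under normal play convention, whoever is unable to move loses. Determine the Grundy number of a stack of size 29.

2

n :  0  1  2  3  4  5  6  7  8  9 10 11 12 13 14 15 16 17 18 19 20 21 22 23 24 25 26 27 28 29
G :  0  0  0  0  1  1  1  1  0  2  2  2  1  3  3  0  0  2  0  1  1  0  1  0  2  1  3  1  0  2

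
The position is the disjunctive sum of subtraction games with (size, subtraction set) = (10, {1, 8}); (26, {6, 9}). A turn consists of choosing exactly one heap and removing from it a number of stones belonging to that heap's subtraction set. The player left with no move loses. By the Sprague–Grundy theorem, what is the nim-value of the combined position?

Heap A, S = {1, 8}:
n :  0  1  2  3  4  5  6  7  8  9 10
G :  0  1  0  1  0  1  0  1  2  0  1
G_A(10) = 1.
Heap B, S = {6, 9}:
n :  0  1  2  3  4  5  6  7  8  9 10 11 12 13 14 15 16 17 18 19 20 21 22 23 24 25 26
G :  0  0  0  0  0  0  1  1  1  1  1  1  2  2  2  0  0  0  0  0  0  1  1  1  1  1  1
G_B(26) = 1.
Combined Grundy value = 1 ⊕ 1 = 0.

0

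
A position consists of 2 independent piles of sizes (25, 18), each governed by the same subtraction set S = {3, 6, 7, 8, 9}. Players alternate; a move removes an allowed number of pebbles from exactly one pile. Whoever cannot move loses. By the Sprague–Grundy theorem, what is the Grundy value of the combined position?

All piles use S = {3, 6, 7, 8, 9}:
n :  0  1  2  3  4  5  6  7  8  9 10 11 12 13 14 15 16 17 18 19 20 21 22 23 24 25
G :  0  0  0  1  1  1  2  2  2  3  3  3  0  0  0  1  1  1  2  2  2  3  3  3  0  0
Pile A: G(25) = 0.
Pile B: G(18) = 2.
Combined Grundy value = 0 ⊕ 2 = 2.

2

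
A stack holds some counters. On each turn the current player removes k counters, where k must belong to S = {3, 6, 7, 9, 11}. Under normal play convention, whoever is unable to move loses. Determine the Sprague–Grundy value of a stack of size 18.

G(0) = 0
G(1) = mex{} = 0
G(2) = mex{} = 0
G(3) = mex{0} = 1
G(4) = mex{0} = 1
G(5) = mex{0} = 1
G(6) = mex{1,0} = 2
G(7) = mex{1,0,0} = 2
G(8) = mex{1,0,0} = 2
G(9) = mex{2,1,0,0} = 3
G(10) = mex{2,1,1,0} = 3
G(11) = mex{2,1,1,0,0} = 3
G(12) = mex{3,2,1,1,0} = 4
G(13) = mex{3,2,2,1,0} = 4
G(14) = mex{3,2,2,1,1} = 0
G(15) = mex{4,3,2,2,1} = 0
G(16) = mex{4,3,3,2,1} = 0
G(17) = mex{0,3,3,2,2} = 1
G(18) = mex{0,4,3,3,2} = 1

1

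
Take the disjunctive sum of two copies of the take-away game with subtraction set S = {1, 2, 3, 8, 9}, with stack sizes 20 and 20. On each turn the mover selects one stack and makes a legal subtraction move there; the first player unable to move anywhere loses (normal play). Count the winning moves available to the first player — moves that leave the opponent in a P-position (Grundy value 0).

All stacks use S = {1, 2, 3, 8, 9}:
n :  0  1  2  3  4  5  6  7  8  9 10 11 12 13 14 15 16 17 18 19 20
G :  0  1  2  3  0  1  2  3  4  5  0  1  2  3  0  1  2  3  4  5  0
Stack A: G(20) = 0.
Stack B: G(20) = 0.
Combined Grundy value = 0 ⊕ 0 = 0.
A winning move leaves total XOR = 0, i.e. changes one component's Grundy value g to g ⊕ X where X is the current total.
Stack A: target g' = 0⊕0 = 0, but every legal move changes the Grundy value (mex property), so 0 moves.
Stack B: target g' = 0⊕0 = 0, but every legal move changes the Grundy value (mex property), so 0 moves.

0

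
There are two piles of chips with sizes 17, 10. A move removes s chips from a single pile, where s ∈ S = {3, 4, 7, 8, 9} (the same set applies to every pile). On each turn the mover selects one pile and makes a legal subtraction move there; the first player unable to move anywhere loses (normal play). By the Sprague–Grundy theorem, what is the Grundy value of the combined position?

All piles use S = {3, 4, 7, 8, 9}:
n :  0  1  2  3  4  5  6  7  8  9 10 11 12 13 14 15 16 17
G :  0  0  0  1  1  1  2  2  2  3  3  3  0  0  0  1  1  1
Pile A: G(17) = 1.
Pile B: G(10) = 3.
Combined Grundy value = 1 ⊕ 3 = 2.

2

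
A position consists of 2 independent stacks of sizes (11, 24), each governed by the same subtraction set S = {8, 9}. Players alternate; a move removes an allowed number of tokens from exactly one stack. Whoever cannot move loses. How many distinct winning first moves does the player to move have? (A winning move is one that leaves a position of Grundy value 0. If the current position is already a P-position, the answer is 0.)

3

All stacks use S = {8, 9}:
G(0) = 0
G(1) = mex{} = 0
G(2) = mex{} = 0
G(3) = mex{} = 0
G(4) = mex{} = 0
G(5) = mex{} = 0
G(6) = mex{} = 0
G(7) = mex{} = 0
G(8) = mex{0} = 1
G(9) = mex{0,0} = 1
G(10) = mex{0,0} = 1
G(11) = mex{0,0} = 1
G(12) = mex{0,0} = 1
G(13) = mex{0,0} = 1
G(14) = mex{0,0} = 1
G(15) = mex{0,0} = 1
G(16) = mex{1,0} = 2
G(17) = mex{1,1} = 0
G(18) = mex{1,1} = 0
G(19) = mex{1,1} = 0
G(20) = mex{1,1} = 0
G(21) = mex{1,1} = 0
G(22) = mex{1,1} = 0
G(23) = mex{1,1} = 0
G(24) = mex{2,1} = 0
Stack A: G(11) = 1.
Stack B: G(24) = 0.
Combined Grundy value = 1 ⊕ 0 = 1.
A winning move leaves total XOR = 0, i.e. changes one component's Grundy value g to g ⊕ X where X is the current total.
Stack A: need g' = 1⊕1 = 0. Options: 11−8→G=0, 11−9→G=0. Hits: 2.
Stack B: need g' = 0⊕1 = 1. Options: 24−8→G=2, 24−9→G=1. Hits: 1.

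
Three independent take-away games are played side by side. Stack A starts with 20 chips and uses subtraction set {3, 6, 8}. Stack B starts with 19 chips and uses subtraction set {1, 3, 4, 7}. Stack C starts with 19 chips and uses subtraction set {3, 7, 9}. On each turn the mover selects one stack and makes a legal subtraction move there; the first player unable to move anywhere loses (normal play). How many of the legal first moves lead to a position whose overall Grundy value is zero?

Stack A, S = {3, 6, 8}:
n :  0  1  2  3  4  5  6  7  8  9 10 11 12 13 14 15 16 17 18 19 20
G :  0  0  0  1  1  1  2  2  2  3  3  0  0  0  1  1  1  2  2  2  3
G_A(20) = 3.
Stack B, S = {1, 3, 4, 7}:
n :  0  1  2  3  4  5  6  7  8  9 10 11 12 13 14 15 16 17 18 19
G :  0  1  0  1  2  3  2  3  0  1  0  1  2  3  2  3  0  1  0  1
G_B(19) = 1.
Stack C, S = {3, 7, 9}:
G(0) = 0
G(1) = mex{} = 0
G(2) = mex{} = 0
G(3) = mex{0} = 1
G(4) = mex{0} = 1
G(5) = mex{0} = 1
G(6) = mex{1} = 0
G(7) = mex{1,0} = 2
G(8) = mex{1,0} = 2
G(9) = mex{0,0,0} = 1
G(10) = mex{2,1,0} = 3
G(11) = mex{2,1,0} = 3
G(12) = mex{1,1,1} = 0
G(13) = mex{3,0,1} = 2
G(14) = mex{3,2,1} = 0
G(15) = mex{0,2,0} = 1
G(16) = mex{2,1,2} = 0
G(17) = mex{0,3,2} = 1
G(18) = mex{1,3,1} = 0
G(19) = mex{0,0,3} = 1
G_C(19) = 1.
Combined Grundy value = 3 ⊕ 1 ⊕ 1 = 3.
A winning move leaves total XOR = 0, i.e. changes one component's Grundy value g to g ⊕ X where X is the current total.
Stack A: need g' = 3⊕3 = 0. Options: 20−3→G=2, 20−6→G=1, 20−8→G=0. Hits: 1.
Stack B: need g' = 1⊕3 = 2. Options: 19−1→G=0, 19−3→G=0, 19−4→G=3, 19−7→G=2. Hits: 1.
Stack C: need g' = 1⊕3 = 2. Options: 19−3→G=0, 19−7→G=0, 19−9→G=3. Hits: 0.

2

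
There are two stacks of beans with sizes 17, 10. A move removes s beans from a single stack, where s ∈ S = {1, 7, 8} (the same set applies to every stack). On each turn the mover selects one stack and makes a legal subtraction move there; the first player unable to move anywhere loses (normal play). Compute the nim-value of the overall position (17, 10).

All stacks use S = {1, 7, 8}:
n :  0  1  2  3  4  5  6  7  8  9 10 11 12 13 14 15 16 17
G :  0  1  0  1  0  1  0  1  2  3  2  3  2  3  2  0  1  0
Stack A: G(17) = 0.
Stack B: G(10) = 2.
Combined Grundy value = 0 ⊕ 2 = 2.

2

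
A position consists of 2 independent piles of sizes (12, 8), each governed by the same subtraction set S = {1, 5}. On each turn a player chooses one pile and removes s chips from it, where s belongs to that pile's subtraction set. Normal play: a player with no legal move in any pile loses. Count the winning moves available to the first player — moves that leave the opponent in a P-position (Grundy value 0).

All piles use S = {1, 5}:
G(0) = 0
G(1) = mex{0} = 1
G(2) = mex{1} = 0
G(3) = mex{0} = 1
G(4) = mex{1} = 0
G(5) = mex{0,0} = 1
G(6) = mex{1,1} = 0
G(7) = mex{0,0} = 1
G(8) = mex{1,1} = 0
G(9) = mex{0,0} = 1
G(10) = mex{1,1} = 0
G(11) = mex{0,0} = 1
G(12) = mex{1,1} = 0
Pile A: G(12) = 0.
Pile B: G(8) = 0.
Combined Grundy value = 0 ⊕ 0 = 0.
A winning move leaves total XOR = 0, i.e. changes one component's Grundy value g to g ⊕ X where X is the current total.
Pile A: target g' = 0⊕0 = 0, but every legal move changes the Grundy value (mex property), so 0 moves.
Pile B: target g' = 0⊕0 = 0, but every legal move changes the Grundy value (mex property), so 0 moves.

0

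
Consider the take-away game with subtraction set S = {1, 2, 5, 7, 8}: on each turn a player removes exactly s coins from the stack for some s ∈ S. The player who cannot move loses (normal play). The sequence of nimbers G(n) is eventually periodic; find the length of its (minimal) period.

3

n :  0  1  2  3  4  5  6  7  8  9 10 11 12 13 14
G :  0  1  2  0  1  2  0  1  2  0  1  2  0  1  2
G(n+3) = G(n) holds for n = 0,…,7 (a full window of length max(S) = 8), so the sequence is purely periodic with period 3.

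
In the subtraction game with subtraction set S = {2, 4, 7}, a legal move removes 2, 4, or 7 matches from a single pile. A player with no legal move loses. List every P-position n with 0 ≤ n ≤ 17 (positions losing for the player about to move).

0, 1, 6, 9, 12, 15

G(0) = 0
G(1) = mex{} = 0
G(2) = mex{0} = 1
G(3) = mex{0} = 1
G(4) = mex{1,0} = 2
G(5) = mex{1,0} = 2
G(6) = mex{2,1} = 0
G(7) = mex{2,1,0} = 3
G(8) = mex{0,2,0} = 1
G(9) = mex{3,2,1} = 0
G(10) = mex{1,0,1} = 2
G(11) = mex{0,3,2} = 1
G(12) = mex{2,1,2} = 0
G(13) = mex{1,0,0} = 2
G(14) = mex{0,2,3} = 1
G(15) = mex{2,1,1} = 0
G(16) = mex{1,0,0} = 2
G(17) = mex{0,2,2} = 1
P-positions are exactly the n with G(n) = 0.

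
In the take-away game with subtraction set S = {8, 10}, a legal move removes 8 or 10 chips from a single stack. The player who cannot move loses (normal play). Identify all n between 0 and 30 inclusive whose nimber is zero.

n :  0  1  2  3  4  5  6  7  8  9 10 11 12 13 14 15 16 17 18 19 20 21 22 23 24 25 26 27 28 29 30
G :  0  0  0  0  0  0  0  0  1  1  1  1  1  1  1  1  2  2  0  0  0  0  0  0  0  0  1  1  1  1  1
P-positions are exactly the n with G(n) = 0.

0, 1, 2, 3, 4, 5, 6, 7, 18, 19, 20, 21, 22, 23, 24, 25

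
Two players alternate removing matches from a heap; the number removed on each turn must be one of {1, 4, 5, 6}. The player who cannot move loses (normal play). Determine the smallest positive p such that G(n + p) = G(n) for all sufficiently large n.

9

G(0) = 0
G(1) = mex{0} = 1
G(2) = mex{1} = 0
G(3) = mex{0} = 1
G(4) = mex{1,0} = 2
G(5) = mex{2,1,0} = 3
G(6) = mex{3,0,1,0} = 2
G(7) = mex{2,1,0,1} = 3
G(8) = mex{3,2,1,0} = 4
G(9) = mex{4,3,2,1} = 0
G(10) = mex{0,2,3,2} = 1
G(11) = mex{1,3,2,3} = 0
G(12) = mex{0,4,3,2} = 1
G(13) = mex{1,0,4,3} = 2
G(14) = mex{2,1,0,4} = 3
G(15) = mex{3,0,1,0} = 2
G(16) = mex{2,1,0,1} = 3
G(17) = mex{3,2,1,0} = 4
G(18) = mex{4,3,2,1} = 0
G(19) = mex{0,2,3,2} = 1
G(n+9) = G(n) holds for n = 0,…,5 (a full window of length max(S) = 6), so the sequence is purely periodic with period 9.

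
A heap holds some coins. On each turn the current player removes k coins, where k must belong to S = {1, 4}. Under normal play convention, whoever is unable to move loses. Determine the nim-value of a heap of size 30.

G(0) = 0
G(1) = mex{0} = 1
G(2) = mex{1} = 0
G(3) = mex{0} = 1
G(4) = mex{1,0} = 2
G(5) = mex{2,1} = 0
G(6) = mex{0,0} = 1
G(7) = mex{1,1} = 0
G(8) = mex{0,2} = 1
G(9) = mex{1,0} = 2
G(10) = mex{2,1} = 0
G(11) = mex{0,0} = 1
G(12) = mex{1,1} = 0
G(13) = mex{0,2} = 1
G(14) = mex{1,0} = 2
G(15) = mex{2,1} = 0
G(16) = mex{0,0} = 1
G(17) = mex{1,1} = 0
G(18) = mex{0,2} = 1
G(19) = mex{1,0} = 2
G(20) = mex{2,1} = 0
G(21) = mex{0,0} = 1
G(22) = mex{1,1} = 0
G(23) = mex{0,2} = 1
G(24) = mex{1,0} = 2
G(25) = mex{2,1} = 0
G(26) = mex{0,0} = 1
G(27) = mex{1,1} = 0
G(28) = mex{0,2} = 1
G(29) = mex{1,0} = 2
G(30) = mex{2,1} = 0

0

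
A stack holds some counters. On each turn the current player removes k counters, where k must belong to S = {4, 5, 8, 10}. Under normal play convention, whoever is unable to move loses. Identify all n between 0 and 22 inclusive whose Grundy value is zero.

0, 1, 2, 3, 14, 15, 16, 17

G(0) = 0
G(1) = mex{} = 0
G(2) = mex{} = 0
G(3) = mex{} = 0
G(4) = mex{0} = 1
G(5) = mex{0,0} = 1
G(6) = mex{0,0} = 1
G(7) = mex{0,0} = 1
G(8) = mex{1,0,0} = 2
G(9) = mex{1,1,0} = 2
G(10) = mex{1,1,0,0} = 2
G(11) = mex{1,1,0,0} = 2
G(12) = mex{2,1,1,0} = 3
G(13) = mex{2,2,1,0} = 3
G(14) = mex{2,2,1,1} = 0
G(15) = mex{2,2,1,1} = 0
G(16) = mex{3,2,2,1} = 0
G(17) = mex{3,3,2,1} = 0
G(18) = mex{0,3,2,2} = 1
G(19) = mex{0,0,2,2} = 1
G(20) = mex{0,0,3,2} = 1
G(21) = mex{0,0,3,2} = 1
G(22) = mex{1,0,0,3} = 2
P-positions are exactly the n with G(n) = 0.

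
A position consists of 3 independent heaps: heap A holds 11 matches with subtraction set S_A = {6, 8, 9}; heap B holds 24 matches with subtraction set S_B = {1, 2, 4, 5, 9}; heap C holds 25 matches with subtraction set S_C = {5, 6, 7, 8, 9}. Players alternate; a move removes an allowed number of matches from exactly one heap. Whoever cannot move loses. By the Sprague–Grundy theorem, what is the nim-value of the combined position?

Heap A, S = {6, 8, 9}:
n :  0  1  2  3  4  5  6  7  8  9 10 11
G :  0  0  0  0  0  0  1  1  1  1  1  1
G_A(11) = 1.
Heap B, S = {1, 2, 4, 5, 9}:
G(0) = 0
G(1) = mex{0} = 1
G(2) = mex{1,0} = 2
G(3) = mex{2,1} = 0
G(4) = mex{0,2,0} = 1
G(5) = mex{1,0,1,0} = 2
G(6) = mex{2,1,2,1} = 0
G(7) = mex{0,2,0,2} = 1
G(8) = mex{1,0,1,0} = 2
G(9) = mex{2,1,2,1,0} = 3
G(10) = mex{3,2,0,2,1} = 4
G(11) = mex{4,3,1,0,2} = 5
G(12) = mex{5,4,2,1,0} = 3
G(13) = mex{3,5,3,2,1} = 0
G(14) = mex{0,3,4,3,2} = 1
G(15) = mex{1,0,5,4,0} = 2
G(16) = mex{2,1,3,5,1} = 0
G(17) = mex{0,2,0,3,2} = 1
G(18) = mex{1,0,1,0,3} = 2
G(19) = mex{2,1,2,1,4} = 0
G(20) = mex{0,2,0,2,5} = 1
G(21) = mex{1,0,1,0,3} = 2
G(22) = mex{2,1,2,1,0} = 3
G(23) = mex{3,2,0,2,1} = 4
G(24) = mex{4,3,1,0,2} = 5
G_B(24) = 5.
Heap C, S = {5, 6, 7, 8, 9}:
n :  0  1  2  3  4  5  6  7  8  9 10 11 12 13 14 15 16 17 18 19 20 21 22 23 24 25
G :  0  0  0  0  0  1  1  1  1  1  2  2  2  2  0  0  0  0  0  1  1  1  1  1  2  2
G_C(25) = 2.
Combined Grundy value = 1 ⊕ 5 ⊕ 2 = 6.

6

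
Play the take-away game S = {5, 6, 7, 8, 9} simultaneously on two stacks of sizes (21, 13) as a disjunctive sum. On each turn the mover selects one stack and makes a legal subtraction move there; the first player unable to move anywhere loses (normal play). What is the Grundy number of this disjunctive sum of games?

3

All stacks use S = {5, 6, 7, 8, 9}:
G(0) = 0
G(1) = mex{} = 0
G(2) = mex{} = 0
G(3) = mex{} = 0
G(4) = mex{} = 0
G(5) = mex{0} = 1
G(6) = mex{0,0} = 1
G(7) = mex{0,0,0} = 1
G(8) = mex{0,0,0,0} = 1
G(9) = mex{0,0,0,0,0} = 1
G(10) = mex{1,0,0,0,0} = 2
G(11) = mex{1,1,0,0,0} = 2
G(12) = mex{1,1,1,0,0} = 2
G(13) = mex{1,1,1,1,0} = 2
G(14) = mex{1,1,1,1,1} = 0
G(15) = mex{2,1,1,1,1} = 0
G(16) = mex{2,2,1,1,1} = 0
G(17) = mex{2,2,2,1,1} = 0
G(18) = mex{2,2,2,2,1} = 0
G(19) = mex{0,2,2,2,2} = 1
G(20) = mex{0,0,2,2,2} = 1
G(21) = mex{0,0,0,2,2} = 1
Stack A: G(21) = 1.
Stack B: G(13) = 2.
Combined Grundy value = 1 ⊕ 2 = 3.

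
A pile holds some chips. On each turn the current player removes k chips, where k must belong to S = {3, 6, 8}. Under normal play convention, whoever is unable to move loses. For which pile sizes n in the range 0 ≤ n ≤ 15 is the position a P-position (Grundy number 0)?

G(0) = 0
G(1) = mex{} = 0
G(2) = mex{} = 0
G(3) = mex{0} = 1
G(4) = mex{0} = 1
G(5) = mex{0} = 1
G(6) = mex{1,0} = 2
G(7) = mex{1,0} = 2
G(8) = mex{1,0,0} = 2
G(9) = mex{2,1,0} = 3
G(10) = mex{2,1,0} = 3
G(11) = mex{2,1,1} = 0
G(12) = mex{3,2,1} = 0
G(13) = mex{3,2,1} = 0
G(14) = mex{0,2,2} = 1
G(15) = mex{0,3,2} = 1
P-positions are exactly the n with G(n) = 0.

0, 1, 2, 11, 12, 13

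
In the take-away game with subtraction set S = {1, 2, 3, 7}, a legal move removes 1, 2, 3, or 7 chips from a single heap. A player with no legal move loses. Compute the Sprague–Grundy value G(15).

n :  0  1  2  3  4  5  6  7  8  9 10 11 12 13 14 15
G :  0  1  2  3  0  1  2  3  0  1  2  3  0  1  2  3

3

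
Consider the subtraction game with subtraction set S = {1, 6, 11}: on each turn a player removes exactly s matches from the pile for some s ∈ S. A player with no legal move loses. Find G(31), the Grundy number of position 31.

G(0) = 0
G(1) = mex{0} = 1
G(2) = mex{1} = 0
G(3) = mex{0} = 1
G(4) = mex{1} = 0
G(5) = mex{0} = 1
G(6) = mex{1,0} = 2
G(7) = mex{2,1} = 0
G(8) = mex{0,0} = 1
G(9) = mex{1,1} = 0
G(10) = mex{0,0} = 1
G(11) = mex{1,1,0} = 2
G(12) = mex{2,2,1} = 0
G(13) = mex{0,0,0} = 1
G(14) = mex{1,1,1} = 0
G(15) = mex{0,0,0} = 1
G(16) = mex{1,1,1} = 0
G(17) = mex{0,2,2} = 1
G(18) = mex{1,0,0} = 2
G(19) = mex{2,1,1} = 0
G(20) = mex{0,0,0} = 1
G(21) = mex{1,1,1} = 0
G(22) = mex{0,0,2} = 1
G(23) = mex{1,1,0} = 2
G(24) = mex{2,2,1} = 0
G(25) = mex{0,0,0} = 1
G(26) = mex{1,1,1} = 0
G(27) = mex{0,0,0} = 1
G(28) = mex{1,1,1} = 0
G(29) = mex{0,2,2} = 1
G(30) = mex{1,0,0} = 2
G(31) = mex{2,1,1} = 0

0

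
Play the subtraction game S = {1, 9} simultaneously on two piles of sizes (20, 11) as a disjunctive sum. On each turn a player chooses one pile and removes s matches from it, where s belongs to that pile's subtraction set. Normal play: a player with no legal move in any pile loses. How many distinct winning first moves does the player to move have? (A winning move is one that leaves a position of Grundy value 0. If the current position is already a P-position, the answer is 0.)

All piles use S = {1, 9}:
n :  0  1  2  3  4  5  6  7  8  9 10 11 12 13 14 15 16 17 18 19 20
G :  0  1  0  1  0  1  0  1  0  1  0  1  0  1  0  1  0  1  0  1  0
Pile A: G(20) = 0.
Pile B: G(11) = 1.
Combined Grundy value = 0 ⊕ 1 = 1.
A winning move leaves total XOR = 0, i.e. changes one component's Grundy value g to g ⊕ X where X is the current total.
Pile A: need g' = 0⊕1 = 1. Options: 20−1→G=1, 20−9→G=1. Hits: 2.
Pile B: need g' = 1⊕1 = 0. Options: 11−1→G=0, 11−9→G=0. Hits: 2.

4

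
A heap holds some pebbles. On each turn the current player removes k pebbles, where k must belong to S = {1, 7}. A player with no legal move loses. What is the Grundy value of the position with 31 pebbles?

1

n :  0  1  2  3  4  5  6  7  8  9 10 11 12 13 14 15 16 17 18 19 20 21 22 23 24 25 26 27 28 29 30 31
G :  0  1  0  1  0  1  0  1  0  1  0  1  0  1  0  1  0  1  0  1  0  1  0  1  0  1  0  1  0  1  0  1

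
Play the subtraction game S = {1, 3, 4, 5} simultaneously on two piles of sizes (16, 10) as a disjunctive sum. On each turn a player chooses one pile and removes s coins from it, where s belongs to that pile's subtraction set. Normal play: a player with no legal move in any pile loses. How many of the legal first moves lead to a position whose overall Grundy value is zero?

0

All piles use S = {1, 3, 4, 5}:
n :  0  1  2  3  4  5  6  7  8  9 10 11 12 13 14 15 16
G :  0  1  0  1  2  3  2  3  0  1  0  1  2  3  2  3  0
Pile A: G(16) = 0.
Pile B: G(10) = 0.
Combined Grundy value = 0 ⊕ 0 = 0.
A winning move leaves total XOR = 0, i.e. changes one component's Grundy value g to g ⊕ X where X is the current total.
Pile A: target g' = 0⊕0 = 0, but every legal move changes the Grundy value (mex property), so 0 moves.
Pile B: target g' = 0⊕0 = 0, but every legal move changes the Grundy value (mex property), so 0 moves.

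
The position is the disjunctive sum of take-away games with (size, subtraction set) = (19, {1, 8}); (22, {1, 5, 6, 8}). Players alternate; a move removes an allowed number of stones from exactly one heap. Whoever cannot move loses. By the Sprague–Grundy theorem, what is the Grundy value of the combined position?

1

Heap A, S = {1, 8}:
n :  0  1  2  3  4  5  6  7  8  9 10 11 12 13 14 15 16 17 18 19
G :  0  1  0  1  0  1  0  1  2  0  1  0  1  0  1  0  1  2  0  1
G_A(19) = 1.
Heap B, S = {1, 5, 6, 8}:
G(0) = 0
G(1) = mex{0} = 1
G(2) = mex{1} = 0
G(3) = mex{0} = 1
G(4) = mex{1} = 0
G(5) = mex{0,0} = 1
G(6) = mex{1,1,0} = 2
G(7) = mex{2,0,1} = 3
G(8) = mex{3,1,0,0} = 2
G(9) = mex{2,0,1,1} = 3
G(10) = mex{3,1,0,0} = 2
G(11) = mex{2,2,1,1} = 0
G(12) = mex{0,3,2,0} = 1
G(13) = mex{1,2,3,1} = 0
G(14) = mex{0,3,2,2} = 1
G(15) = mex{1,2,3,3} = 0
G(16) = mex{0,0,2,2} = 1
G(17) = mex{1,1,0,3} = 2
G(18) = mex{2,0,1,2} = 3
G(19) = mex{3,1,0,0} = 2
G(20) = mex{2,0,1,1} = 3
G(21) = mex{3,1,0,0} = 2
G(22) = mex{2,2,1,1} = 0
G_B(22) = 0.
Combined Grundy value = 1 ⊕ 0 = 1.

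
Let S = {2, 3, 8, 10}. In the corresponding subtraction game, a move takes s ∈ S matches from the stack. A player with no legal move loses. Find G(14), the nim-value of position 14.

G(0) = 0
G(1) = mex{} = 0
G(2) = mex{0} = 1
G(3) = mex{0,0} = 1
G(4) = mex{1,0} = 2
G(5) = mex{1,1} = 0
G(6) = mex{2,1} = 0
G(7) = mex{0,2} = 1
G(8) = mex{0,0,0} = 1
G(9) = mex{1,0,0} = 2
G(10) = mex{1,1,1,0} = 2
G(11) = mex{2,1,1,0} = 3
G(12) = mex{2,2,2,1} = 0
G(13) = mex{3,2,0,1} = 4
G(14) = mex{0,3,0,2} = 1

1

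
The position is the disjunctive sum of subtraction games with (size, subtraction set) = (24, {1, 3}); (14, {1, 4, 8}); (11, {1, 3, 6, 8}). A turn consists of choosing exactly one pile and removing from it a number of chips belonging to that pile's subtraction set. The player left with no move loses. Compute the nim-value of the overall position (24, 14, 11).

0

Pile A, S = {1, 3}:
G(0) = 0
G(1) = mex{0} = 1
G(2) = mex{1} = 0
G(3) = mex{0,0} = 1
G(4) = mex{1,1} = 0
G(5) = mex{0,0} = 1
G(6) = mex{1,1} = 0
G(7) = mex{0,0} = 1
G(8) = mex{1,1} = 0
G(9) = mex{0,0} = 1
G(10) = mex{1,1} = 0
G(11) = mex{0,0} = 1
G(12) = mex{1,1} = 0
G(13) = mex{0,0} = 1
G(14) = mex{1,1} = 0
G(15) = mex{0,0} = 1
G(16) = mex{1,1} = 0
G(17) = mex{0,0} = 1
G(18) = mex{1,1} = 0
G(19) = mex{0,0} = 1
G(20) = mex{1,1} = 0
G(21) = mex{0,0} = 1
G(22) = mex{1,1} = 0
G(23) = mex{0,0} = 1
G(24) = mex{1,1} = 0
G_A(24) = 0.
Pile B, S = {1, 4, 8}:
G(0) = 0
G(1) = mex{0} = 1
G(2) = mex{1} = 0
G(3) = mex{0} = 1
G(4) = mex{1,0} = 2
G(5) = mex{2,1} = 0
G(6) = mex{0,0} = 1
G(7) = mex{1,1} = 0
G(8) = mex{0,2,0} = 1
G(9) = mex{1,0,1} = 2
G(10) = mex{2,1,0} = 3
G(11) = mex{3,0,1} = 2
G(12) = mex{2,1,2} = 0
G(13) = mex{0,2,0} = 1
G(14) = mex{1,3,1} = 0
G_B(14) = 0.
Pile C, S = {1, 3, 6, 8}:
G(0) = 0
G(1) = mex{0} = 1
G(2) = mex{1} = 0
G(3) = mex{0,0} = 1
G(4) = mex{1,1} = 0
G(5) = mex{0,0} = 1
G(6) = mex{1,1,0} = 2
G(7) = mex{2,0,1} = 3
G(8) = mex{3,1,0,0} = 2
G(9) = mex{2,2,1,1} = 0
G(10) = mex{0,3,0,0} = 1
G(11) = mex{1,2,1,1} = 0
G_C(11) = 0.
Combined Grundy value = 0 ⊕ 0 ⊕ 0 = 0.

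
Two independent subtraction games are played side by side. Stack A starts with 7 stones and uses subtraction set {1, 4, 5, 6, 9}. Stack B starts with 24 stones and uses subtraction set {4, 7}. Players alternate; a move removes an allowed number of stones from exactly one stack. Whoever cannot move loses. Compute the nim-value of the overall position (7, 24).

Stack A, S = {1, 4, 5, 6, 9}:
n : 0 1 2 3 4 5 6 7
G : 0 1 0 1 2 3 2 3
G_A(7) = 3.
Stack B, S = {4, 7}:
n :  0  1  2  3  4  5  6  7  8  9 10 11 12 13 14 15 16 17 18 19 20 21 22 23 24
G :  0  0  0  0  1  1  1  1  2  2  2  0  0  0  0  1  1  1  1  2  2  2  0  0  0
G_B(24) = 0.
Combined Grundy value = 3 ⊕ 0 = 3.

3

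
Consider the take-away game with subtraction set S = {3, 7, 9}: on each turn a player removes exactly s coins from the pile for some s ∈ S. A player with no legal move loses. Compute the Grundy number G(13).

n :  0  1  2  3  4  5  6  7  8  9 10 11 12 13
G :  0  0  0  1  1  1  0  2  2  1  3  3  0  2

2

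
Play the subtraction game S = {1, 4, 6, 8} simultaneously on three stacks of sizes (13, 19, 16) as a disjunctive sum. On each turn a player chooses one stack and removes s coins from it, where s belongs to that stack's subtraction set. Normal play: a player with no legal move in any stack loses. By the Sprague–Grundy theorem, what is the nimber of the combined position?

3

All stacks use S = {1, 4, 6, 8}:
n :  0  1  2  3  4  5  6  7  8  9 10 11 12 13 14 15 16 17 18 19
G :  0  1  0  1  2  0  1  0  1  2  3  2  0  1  0  1  2  0  1  0
Stack A: G(13) = 1.
Stack B: G(19) = 0.
Stack C: G(16) = 2.
Combined Grundy value = 1 ⊕ 0 ⊕ 2 = 3.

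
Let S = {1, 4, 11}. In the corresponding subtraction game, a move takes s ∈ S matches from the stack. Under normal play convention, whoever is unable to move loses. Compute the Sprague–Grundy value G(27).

0

G(0) = 0
G(1) = mex{0} = 1
G(2) = mex{1} = 0
G(3) = mex{0} = 1
G(4) = mex{1,0} = 2
G(5) = mex{2,1} = 0
G(6) = mex{0,0} = 1
G(7) = mex{1,1} = 0
G(8) = mex{0,2} = 1
G(9) = mex{1,0} = 2
G(10) = mex{2,1} = 0
G(11) = mex{0,0,0} = 1
G(12) = mex{1,1,1} = 0
G(13) = mex{0,2,0} = 1
G(14) = mex{1,0,1} = 2
G(15) = mex{2,1,2} = 0
G(16) = mex{0,0,0} = 1
G(17) = mex{1,1,1} = 0
G(18) = mex{0,2,0} = 1
G(19) = mex{1,0,1} = 2
G(20) = mex{2,1,2} = 0
G(21) = mex{0,0,0} = 1
G(22) = mex{1,1,1} = 0
G(23) = mex{0,2,0} = 1
G(24) = mex{1,0,1} = 2
G(25) = mex{2,1,2} = 0
G(26) = mex{0,0,0} = 1
G(27) = mex{1,1,1} = 0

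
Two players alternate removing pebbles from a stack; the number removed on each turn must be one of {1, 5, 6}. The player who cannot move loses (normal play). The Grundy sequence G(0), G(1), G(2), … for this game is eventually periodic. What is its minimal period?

11

G(0) = 0
G(1) = mex{0} = 1
G(2) = mex{1} = 0
G(3) = mex{0} = 1
G(4) = mex{1} = 0
G(5) = mex{0,0} = 1
G(6) = mex{1,1,0} = 2
G(7) = mex{2,0,1} = 3
G(8) = mex{3,1,0} = 2
G(9) = mex{2,0,1} = 3
G(10) = mex{3,1,0} = 2
G(11) = mex{2,2,1} = 0
G(12) = mex{0,3,2} = 1
G(13) = mex{1,2,3} = 0
G(14) = mex{0,3,2} = 1
G(15) = mex{1,2,3} = 0
G(16) = mex{0,0,2} = 1
G(17) = mex{1,1,0} = 2
G(18) = mex{2,0,1} = 3
G(19) = mex{3,1,0} = 2
G(20) = mex{2,0,1} = 3
G(21) = mex{3,1,0} = 2
G(22) = mex{2,2,1} = 0
G(23) = mex{0,3,2} = 1
G(n+11) = G(n) holds for n = 0,…,5 (a full window of length max(S) = 6), so the sequence is purely periodic with period 11.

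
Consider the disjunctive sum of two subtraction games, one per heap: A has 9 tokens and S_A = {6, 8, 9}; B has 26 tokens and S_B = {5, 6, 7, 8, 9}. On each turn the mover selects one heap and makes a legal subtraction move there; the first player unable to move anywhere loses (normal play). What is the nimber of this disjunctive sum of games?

3

Heap A, S = {6, 8, 9}:
G(0) = 0
G(1) = mex{} = 0
G(2) = mex{} = 0
G(3) = mex{} = 0
G(4) = mex{} = 0
G(5) = mex{} = 0
G(6) = mex{0} = 1
G(7) = mex{0} = 1
G(8) = mex{0,0} = 1
G(9) = mex{0,0,0} = 1
G_A(9) = 1.
Heap B, S = {5, 6, 7, 8, 9}:
G(0) = 0
G(1) = mex{} = 0
G(2) = mex{} = 0
G(3) = mex{} = 0
G(4) = mex{} = 0
G(5) = mex{0} = 1
G(6) = mex{0,0} = 1
G(7) = mex{0,0,0} = 1
G(8) = mex{0,0,0,0} = 1
G(9) = mex{0,0,0,0,0} = 1
G(10) = mex{1,0,0,0,0} = 2
G(11) = mex{1,1,0,0,0} = 2
G(12) = mex{1,1,1,0,0} = 2
G(13) = mex{1,1,1,1,0} = 2
G(14) = mex{1,1,1,1,1} = 0
G(15) = mex{2,1,1,1,1} = 0
G(16) = mex{2,2,1,1,1} = 0
G(17) = mex{2,2,2,1,1} = 0
G(18) = mex{2,2,2,2,1} = 0
G(19) = mex{0,2,2,2,2} = 1
G(20) = mex{0,0,2,2,2} = 1
G(21) = mex{0,0,0,2,2} = 1
G(22) = mex{0,0,0,0,2} = 1
G(23) = mex{0,0,0,0,0} = 1
G(24) = mex{1,0,0,0,0} = 2
G(25) = mex{1,1,0,0,0} = 2
G(26) = mex{1,1,1,0,0} = 2
G_B(26) = 2.
Combined Grundy value = 1 ⊕ 2 = 3.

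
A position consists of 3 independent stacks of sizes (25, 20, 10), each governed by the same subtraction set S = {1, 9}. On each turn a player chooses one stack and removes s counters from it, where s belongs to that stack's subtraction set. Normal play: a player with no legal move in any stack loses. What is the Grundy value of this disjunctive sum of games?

1

All stacks use S = {1, 9}:
n :  0  1  2  3  4  5  6  7  8  9 10 11 12 13 14 15 16 17 18 19 20 21 22 23 24 25
G :  0  1  0  1  0  1  0  1  0  1  0  1  0  1  0  1  0  1  0  1  0  1  0  1  0  1
Stack A: G(25) = 1.
Stack B: G(20) = 0.
Stack C: G(10) = 0.
Combined Grundy value = 1 ⊕ 0 ⊕ 0 = 1.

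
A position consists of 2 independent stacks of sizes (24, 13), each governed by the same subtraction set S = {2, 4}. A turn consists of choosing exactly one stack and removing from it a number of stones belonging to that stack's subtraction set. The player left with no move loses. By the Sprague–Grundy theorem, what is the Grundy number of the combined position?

All stacks use S = {2, 4}:
n :  0  1  2  3  4  5  6  7  8  9 10 11 12 13 14 15 16 17 18 19 20 21 22 23 24
G :  0  0  1  1  2  2  0  0  1  1  2  2  0  0  1  1  2  2  0  0  1  1  2  2  0
Stack A: G(24) = 0.
Stack B: G(13) = 0.
Combined Grundy value = 0 ⊕ 0 = 0.

0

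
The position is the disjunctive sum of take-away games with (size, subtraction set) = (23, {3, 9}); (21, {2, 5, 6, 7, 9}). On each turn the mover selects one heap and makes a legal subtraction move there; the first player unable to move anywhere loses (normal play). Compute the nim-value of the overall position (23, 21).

2

Heap A, S = {3, 9}:
G(0) = 0
G(1) = mex{} = 0
G(2) = mex{} = 0
G(3) = mex{0} = 1
G(4) = mex{0} = 1
G(5) = mex{0} = 1
G(6) = mex{1} = 0
G(7) = mex{1} = 0
G(8) = mex{1} = 0
G(9) = mex{0,0} = 1
G(10) = mex{0,0} = 1
G(11) = mex{0,0} = 1
G(12) = mex{1,1} = 0
G(13) = mex{1,1} = 0
G(14) = mex{1,1} = 0
G(15) = mex{0,0} = 1
G(16) = mex{0,0} = 1
G(17) = mex{0,0} = 1
G(18) = mex{1,1} = 0
G(19) = mex{1,1} = 0
G(20) = mex{1,1} = 0
G(21) = mex{0,0} = 1
G(22) = mex{0,0} = 1
G(23) = mex{0,0} = 1
G_A(23) = 1.
Heap B, S = {2, 5, 6, 7, 9}:
n :  0  1  2  3  4  5  6  7  8  9 10 11 12 13 14 15 16 17 18 19 20 21
G :  0  0  1  1  0  2  1  3  2  2  3  3  0  4  1  0  0  1  1  2  2  3
G_B(21) = 3.
Combined Grundy value = 1 ⊕ 3 = 2.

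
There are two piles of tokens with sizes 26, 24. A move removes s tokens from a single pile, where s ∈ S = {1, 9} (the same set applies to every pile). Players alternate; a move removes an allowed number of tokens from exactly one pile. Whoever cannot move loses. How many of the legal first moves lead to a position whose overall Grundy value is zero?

0

All piles use S = {1, 9}:
G(0) = 0
G(1) = mex{0} = 1
G(2) = mex{1} = 0
G(3) = mex{0} = 1
G(4) = mex{1} = 0
G(5) = mex{0} = 1
G(6) = mex{1} = 0
G(7) = mex{0} = 1
G(8) = mex{1} = 0
G(9) = mex{0,0} = 1
G(10) = mex{1,1} = 0
G(11) = mex{0,0} = 1
G(12) = mex{1,1} = 0
G(13) = mex{0,0} = 1
G(14) = mex{1,1} = 0
G(15) = mex{0,0} = 1
G(16) = mex{1,1} = 0
G(17) = mex{0,0} = 1
G(18) = mex{1,1} = 0
G(19) = mex{0,0} = 1
G(20) = mex{1,1} = 0
G(21) = mex{0,0} = 1
G(22) = mex{1,1} = 0
G(23) = mex{0,0} = 1
G(24) = mex{1,1} = 0
G(25) = mex{0,0} = 1
G(26) = mex{1,1} = 0
Pile A: G(26) = 0.
Pile B: G(24) = 0.
Combined Grundy value = 0 ⊕ 0 = 0.
A winning move leaves total XOR = 0, i.e. changes one component's Grundy value g to g ⊕ X where X is the current total.
Pile A: target g' = 0⊕0 = 0, but every legal move changes the Grundy value (mex property), so 0 moves.
Pile B: target g' = 0⊕0 = 0, but every legal move changes the Grundy value (mex property), so 0 moves.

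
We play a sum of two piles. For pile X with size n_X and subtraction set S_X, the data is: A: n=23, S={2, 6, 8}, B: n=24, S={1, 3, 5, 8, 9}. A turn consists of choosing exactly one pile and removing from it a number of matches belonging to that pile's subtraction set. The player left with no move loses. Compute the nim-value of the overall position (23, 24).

Pile A, S = {2, 6, 8}:
G(0) = 0
G(1) = mex{} = 0
G(2) = mex{0} = 1
G(3) = mex{0} = 1
G(4) = mex{1} = 0
G(5) = mex{1} = 0
G(6) = mex{0,0} = 1
G(7) = mex{0,0} = 1
G(8) = mex{1,1,0} = 2
G(9) = mex{1,1,0} = 2
G(10) = mex{2,0,1} = 3
G(11) = mex{2,0,1} = 3
G(12) = mex{3,1,0} = 2
G(13) = mex{3,1,0} = 2
G(14) = mex{2,2,1} = 0
G(15) = mex{2,2,1} = 0
G(16) = mex{0,3,2} = 1
G(17) = mex{0,3,2} = 1
G(18) = mex{1,2,3} = 0
G(19) = mex{1,2,3} = 0
G(20) = mex{0,0,2} = 1
G(21) = mex{0,0,2} = 1
G(22) = mex{1,1,0} = 2
G(23) = mex{1,1,0} = 2
G_A(23) = 2.
Pile B, S = {1, 3, 5, 8, 9}:
G(0) = 0
G(1) = mex{0} = 1
G(2) = mex{1} = 0
G(3) = mex{0,0} = 1
G(4) = mex{1,1} = 0
G(5) = mex{0,0,0} = 1
G(6) = mex{1,1,1} = 0
G(7) = mex{0,0,0} = 1
G(8) = mex{1,1,1,0} = 2
G(9) = mex{2,0,0,1,0} = 3
G(10) = mex{3,1,1,0,1} = 2
G(11) = mex{2,2,0,1,0} = 3
G(12) = mex{3,3,1,0,1} = 2
G(13) = mex{2,2,2,1,0} = 3
G(14) = mex{3,3,3,0,1} = 2
G(15) = mex{2,2,2,1,0} = 3
G(16) = mex{3,3,3,2,1} = 0
G(17) = mex{0,2,2,3,2} = 1
G(18) = mex{1,3,3,2,3} = 0
G(19) = mex{0,0,2,3,2} = 1
G(20) = mex{1,1,3,2,3} = 0
G(21) = mex{0,0,0,3,2} = 1
G(22) = mex{1,1,1,2,3} = 0
G(23) = mex{0,0,0,3,2} = 1
G(24) = mex{1,1,1,0,3} = 2
G_B(24) = 2.
Combined Grundy value = 2 ⊕ 2 = 0.

0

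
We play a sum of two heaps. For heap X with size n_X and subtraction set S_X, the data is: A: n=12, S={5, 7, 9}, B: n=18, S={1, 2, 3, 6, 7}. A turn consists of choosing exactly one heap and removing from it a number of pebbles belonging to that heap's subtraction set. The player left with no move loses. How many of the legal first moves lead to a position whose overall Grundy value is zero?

Heap A, S = {5, 7, 9}:
G(0) = 0
G(1) = mex{} = 0
G(2) = mex{} = 0
G(3) = mex{} = 0
G(4) = mex{} = 0
G(5) = mex{0} = 1
G(6) = mex{0} = 1
G(7) = mex{0,0} = 1
G(8) = mex{0,0} = 1
G(9) = mex{0,0,0} = 1
G(10) = mex{1,0,0} = 2
G(11) = mex{1,0,0} = 2
G(12) = mex{1,1,0} = 2
G_A(12) = 2.
Heap B, S = {1, 2, 3, 6, 7}:
n :  0  1  2  3  4  5  6  7  8  9 10 11 12 13 14 15 16 17 18
G :  0  1  2  3  0  1  2  3  0  1  2  3  0  1  2  3  0  1  2
G_B(18) = 2.
Combined Grundy value = 2 ⊕ 2 = 0.
A winning move leaves total XOR = 0, i.e. changes one component's Grundy value g to g ⊕ X where X is the current total.
Heap A: target g' = 2⊕0 = 2, but every legal move changes the Grundy value (mex property), so 0 moves.
Heap B: target g' = 2⊕0 = 2, but every legal move changes the Grundy value (mex property), so 0 moves.

0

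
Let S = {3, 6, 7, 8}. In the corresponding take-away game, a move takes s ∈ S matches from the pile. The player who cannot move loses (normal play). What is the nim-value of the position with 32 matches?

3

n :  0  1  2  3  4  5  6  7  8  9 10 11 12 13 14 15 16 17 18 19 20 21 22 23 24 25 26 27 28 29 30 31 32
G :  0  0  0  1  1  1  2  2  2  3  3  0  0  0  1  1  1  2  2  2  3  3  0  0  0  1  1  1  2  2  2  3  3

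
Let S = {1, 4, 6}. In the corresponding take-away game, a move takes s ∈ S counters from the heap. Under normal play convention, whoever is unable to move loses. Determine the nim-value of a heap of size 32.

G(0) = 0
G(1) = mex{0} = 1
G(2) = mex{1} = 0
G(3) = mex{0} = 1
G(4) = mex{1,0} = 2
G(5) = mex{2,1} = 0
G(6) = mex{0,0,0} = 1
G(7) = mex{1,1,1} = 0
G(8) = mex{0,2,0} = 1
G(9) = mex{1,0,1} = 2
G(10) = mex{2,1,2} = 0
G(11) = mex{0,0,0} = 1
G(12) = mex{1,1,1} = 0
G(13) = mex{0,2,0} = 1
G(14) = mex{1,0,1} = 2
G(15) = mex{2,1,2} = 0
G(16) = mex{0,0,0} = 1
G(17) = mex{1,1,1} = 0
G(18) = mex{0,2,0} = 1
G(19) = mex{1,0,1} = 2
G(20) = mex{2,1,2} = 0
G(21) = mex{0,0,0} = 1
G(22) = mex{1,1,1} = 0
G(23) = mex{0,2,0} = 1
G(24) = mex{1,0,1} = 2
G(25) = mex{2,1,2} = 0
G(26) = mex{0,0,0} = 1
G(27) = mex{1,1,1} = 0
G(28) = mex{0,2,0} = 1
G(29) = mex{1,0,1} = 2
G(30) = mex{2,1,2} = 0
G(31) = mex{0,0,0} = 1
G(32) = mex{1,1,1} = 0

0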